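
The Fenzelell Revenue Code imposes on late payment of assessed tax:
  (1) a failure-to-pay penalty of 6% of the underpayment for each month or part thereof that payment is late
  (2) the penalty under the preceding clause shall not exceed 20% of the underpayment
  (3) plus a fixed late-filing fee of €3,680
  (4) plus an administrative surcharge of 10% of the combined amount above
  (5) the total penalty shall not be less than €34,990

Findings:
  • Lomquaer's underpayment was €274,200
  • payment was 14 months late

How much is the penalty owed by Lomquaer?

Accrued rate: 6% × 14 = 84%, capped at 20% → 20%
Failure-to-pay penalty: 20% of €274,200 = €54,840
Penalty before surcharge: €54,840 + €3,680 = €58,520
Administrative surcharge: 10% of €58,520 = €5,852
Total penalty: €58,520 + €5,852 = €64,372
Minimum €34,990: €64,372 meets the minimum, no increase.

€64,372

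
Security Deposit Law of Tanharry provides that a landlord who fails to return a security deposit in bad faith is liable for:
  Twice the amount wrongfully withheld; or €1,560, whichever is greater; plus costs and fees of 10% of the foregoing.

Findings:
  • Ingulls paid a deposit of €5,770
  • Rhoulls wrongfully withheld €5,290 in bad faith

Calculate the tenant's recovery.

€11,638

Doubled: 2 × €5,290 = €10,580
Minimum €1,560: €10,580 meets the minimum, no increase.
Costs and fees: 10% of €10,580 = €1,058
Total recovery: €10,580 + €1,058 = €11,638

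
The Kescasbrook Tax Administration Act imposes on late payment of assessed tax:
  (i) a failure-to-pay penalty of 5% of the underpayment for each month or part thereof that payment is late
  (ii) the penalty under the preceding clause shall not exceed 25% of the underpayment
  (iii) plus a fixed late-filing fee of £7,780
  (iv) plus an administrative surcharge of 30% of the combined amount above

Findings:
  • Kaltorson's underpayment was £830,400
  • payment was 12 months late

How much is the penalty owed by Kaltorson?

Accrued rate: 5% × 12 = 60%, capped at 25% → 25%
Failure-to-pay penalty: 25% of £830,400 = £207,600
Penalty before surcharge: £207,600 + £7,780 = £215,380
Administrative surcharge: 30% of £215,380 = £64,614
Total penalty: £215,380 + £64,614 = £279,994

£279,994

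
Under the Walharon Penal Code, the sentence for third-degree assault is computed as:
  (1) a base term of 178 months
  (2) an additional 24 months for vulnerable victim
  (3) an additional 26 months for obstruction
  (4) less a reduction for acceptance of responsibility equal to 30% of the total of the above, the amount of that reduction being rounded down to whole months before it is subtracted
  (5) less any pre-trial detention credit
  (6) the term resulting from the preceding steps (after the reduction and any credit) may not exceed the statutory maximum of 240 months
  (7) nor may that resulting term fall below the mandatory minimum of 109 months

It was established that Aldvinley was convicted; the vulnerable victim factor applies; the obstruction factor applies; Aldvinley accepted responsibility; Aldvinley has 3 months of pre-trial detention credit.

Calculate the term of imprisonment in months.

Sentence: 157 months

Vulnerable victim enhancement: +24 months
Obstruction enhancement: +26 months
Adjusted term: 178 months + 24 months + 26 months = 228 months
Acceptance of responsibility reduction: 30% of 228 months = 68 months (rounded down)
After reduction: 228 − 68 = 160 months
Less pre-trial detention credit: 160 months − 3 months = 157 months
Cap at 240 months: 157 months is within the cap, no reduction.
Minimum 109 months: 157 months meets the minimum, no increase.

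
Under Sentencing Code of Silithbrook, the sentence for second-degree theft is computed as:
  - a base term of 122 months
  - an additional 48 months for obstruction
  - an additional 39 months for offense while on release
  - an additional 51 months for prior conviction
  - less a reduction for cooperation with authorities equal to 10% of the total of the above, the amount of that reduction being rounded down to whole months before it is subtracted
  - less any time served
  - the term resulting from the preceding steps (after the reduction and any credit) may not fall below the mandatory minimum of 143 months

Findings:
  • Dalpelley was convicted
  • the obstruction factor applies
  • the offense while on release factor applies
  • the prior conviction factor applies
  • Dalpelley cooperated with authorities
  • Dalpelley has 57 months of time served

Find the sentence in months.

Obstruction enhancement: +48 months
Offense while on release enhancement: +39 months
Prior conviction enhancement: +51 months
Adjusted term: 122 months + 48 months + 39 months + 51 months = 260 months
Cooperation with authorities reduction: 10% of 260 months = 26 months (rounded down)
After reduction: 260 − 26 = 234 months
Less time served: 234 months − 57 months = 177 months
Minimum 143 months: 177 months meets the minimum, no increase.

177 months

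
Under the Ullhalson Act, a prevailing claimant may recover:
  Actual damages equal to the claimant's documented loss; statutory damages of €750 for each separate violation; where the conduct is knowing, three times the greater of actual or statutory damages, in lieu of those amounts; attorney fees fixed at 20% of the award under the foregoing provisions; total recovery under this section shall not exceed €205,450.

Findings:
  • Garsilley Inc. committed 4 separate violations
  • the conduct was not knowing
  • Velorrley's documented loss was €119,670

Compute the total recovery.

€147,204

Statutory damages: 4 × €750 = €3,000
Conduct not knowing: the in-lieu enhancement does not apply.
Actual plus statutory damages: €119,670 + €3,000 = €122,670
Attorney fees: 20% of €122,670 = €24,534
Total before cap: €122,670 + €24,534 = €147,204
Cap at €205,450: €147,204 is within the cap, no reduction.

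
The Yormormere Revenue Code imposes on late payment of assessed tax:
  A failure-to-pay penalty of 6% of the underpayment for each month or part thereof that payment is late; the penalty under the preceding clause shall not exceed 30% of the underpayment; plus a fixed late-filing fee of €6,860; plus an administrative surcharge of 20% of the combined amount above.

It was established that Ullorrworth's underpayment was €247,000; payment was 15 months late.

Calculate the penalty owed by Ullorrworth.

Accrued rate: 6% × 15 = 90%, capped at 30% → 30%
Failure-to-pay penalty: 30% of €247,000 = €74,100
Penalty before surcharge: €74,100 + €6,860 = €80,960
Administrative surcharge: 20% of €80,960 = €16,192
Total penalty: €80,960 + €16,192 = €97,152

€97,152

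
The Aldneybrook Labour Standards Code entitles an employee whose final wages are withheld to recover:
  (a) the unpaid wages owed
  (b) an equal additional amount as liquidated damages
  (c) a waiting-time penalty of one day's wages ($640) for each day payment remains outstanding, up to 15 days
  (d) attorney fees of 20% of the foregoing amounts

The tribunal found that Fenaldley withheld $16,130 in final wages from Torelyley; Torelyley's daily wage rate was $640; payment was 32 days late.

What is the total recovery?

Liquidated damages (equal amount): $16,130
Penalty days: min(32, 15) = 15
Waiting-time penalty: 15 × $640 = $9,600
Subtotal: $16,130 + $16,130 + $9,600 = $41,860
Attorney fees: 20% of $41,860 = $8,372
Total award: $41,860 + $8,372 = $50,232

$50,232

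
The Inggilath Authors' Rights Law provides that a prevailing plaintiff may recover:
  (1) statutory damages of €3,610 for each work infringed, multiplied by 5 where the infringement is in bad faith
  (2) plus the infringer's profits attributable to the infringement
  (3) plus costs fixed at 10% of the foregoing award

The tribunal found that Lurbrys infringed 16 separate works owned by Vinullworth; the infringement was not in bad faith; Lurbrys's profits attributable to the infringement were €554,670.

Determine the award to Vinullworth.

Award: €673,673

Statutory damages: 16 × €3,610 = €57,760
Infringement not in bad faith: no ×5 enhancement.
Combined award: €57,760 + €554,670 = €612,430
Costs: 10% of €612,430 = €61,243
Award plus costs: €612,430 + €61,243 = €673,673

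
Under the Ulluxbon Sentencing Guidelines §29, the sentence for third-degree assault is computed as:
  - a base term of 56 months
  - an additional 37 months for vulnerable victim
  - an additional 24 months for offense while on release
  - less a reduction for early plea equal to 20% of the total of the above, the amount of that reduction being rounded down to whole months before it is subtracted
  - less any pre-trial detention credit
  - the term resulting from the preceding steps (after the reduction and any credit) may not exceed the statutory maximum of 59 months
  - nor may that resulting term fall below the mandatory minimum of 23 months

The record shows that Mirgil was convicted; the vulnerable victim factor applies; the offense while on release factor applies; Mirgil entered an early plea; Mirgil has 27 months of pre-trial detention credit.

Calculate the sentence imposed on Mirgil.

Vulnerable victim enhancement: +37 months
Offense while on release enhancement: +24 months
Adjusted term: 56 months + 37 months + 24 months = 117 months
Early plea reduction: 20% of 117 months = 23 months (rounded down)
After reduction: 117 − 23 = 94 months
Less pre-trial detention credit: 94 months − 27 months = 67 months
Cap at 59 months: 67 months exceeds the cap → 59 months
Minimum 23 months: 59 months meets the minimum, no increase.

59 months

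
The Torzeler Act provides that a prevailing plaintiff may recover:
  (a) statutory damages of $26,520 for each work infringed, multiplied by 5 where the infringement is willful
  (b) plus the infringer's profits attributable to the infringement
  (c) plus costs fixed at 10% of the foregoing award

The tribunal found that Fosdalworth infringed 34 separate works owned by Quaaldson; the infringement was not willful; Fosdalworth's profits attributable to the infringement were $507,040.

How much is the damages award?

$1,549,592

Statutory damages: 34 × $26,520 = $901,680
Infringement not willful: no ×5 enhancement.
Combined award: $901,680 + $507,040 = $1,408,720
Costs: 10% of $1,408,720 = $140,872
Award plus costs: $1,408,720 + $140,872 = $1,549,592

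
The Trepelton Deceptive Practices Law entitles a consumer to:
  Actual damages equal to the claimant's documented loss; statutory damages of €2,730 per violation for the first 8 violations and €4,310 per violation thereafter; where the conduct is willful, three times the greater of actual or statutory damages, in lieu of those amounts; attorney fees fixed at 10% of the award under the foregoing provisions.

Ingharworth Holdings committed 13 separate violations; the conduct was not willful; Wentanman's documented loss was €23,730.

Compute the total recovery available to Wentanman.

€73,832

First 8 violations: 8 × €2,730 = €21,840
Remaining violations: (13 − 8) × €4,310 = €21,550
Statutory damages: €21,840 + €21,550 = €43,390
Conduct not willful: the in-lieu enhancement does not apply.
Actual plus statutory damages: €23,730 + €43,390 = €67,120
Attorney fees: 10% of €67,120 = €6,712
Total recovery: €67,120 + €6,712 = €73,832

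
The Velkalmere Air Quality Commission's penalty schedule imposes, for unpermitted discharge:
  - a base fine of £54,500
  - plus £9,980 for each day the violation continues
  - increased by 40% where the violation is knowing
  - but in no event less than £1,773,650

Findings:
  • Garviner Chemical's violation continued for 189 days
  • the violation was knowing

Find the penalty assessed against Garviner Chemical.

Per-day component: 189 × £9,980 = £1,886,220
Base plus per-day: £54,500 + £1,886,220 = £1,940,720
Enhancement: 40% of £1,940,720 = £776,288
Enhanced fine: £1,940,720 + £776,288 = £2,717,008
Minimum £1,773,650: £2,717,008 meets the minimum, no increase.

£2,717,008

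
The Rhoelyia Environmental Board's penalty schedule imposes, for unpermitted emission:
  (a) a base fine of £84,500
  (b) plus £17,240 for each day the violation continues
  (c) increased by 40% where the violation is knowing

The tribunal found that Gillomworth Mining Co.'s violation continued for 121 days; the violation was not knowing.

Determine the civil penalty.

Per-day component: 121 × £17,240 = £2,086,040
Base plus per-day: £84,500 + £2,086,040 = £2,170,540
The violation was not knowing: no 40% increase.

£2,170,540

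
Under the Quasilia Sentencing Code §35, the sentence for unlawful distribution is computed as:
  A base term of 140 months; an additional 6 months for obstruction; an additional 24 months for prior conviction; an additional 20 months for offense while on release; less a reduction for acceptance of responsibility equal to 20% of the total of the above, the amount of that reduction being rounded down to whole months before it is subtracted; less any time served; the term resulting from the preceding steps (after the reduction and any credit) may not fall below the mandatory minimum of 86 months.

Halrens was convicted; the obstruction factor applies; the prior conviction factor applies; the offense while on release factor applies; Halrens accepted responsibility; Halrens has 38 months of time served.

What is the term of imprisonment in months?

Obstruction enhancement: +6 months
Prior conviction enhancement: +24 months
Offense while on release enhancement: +20 months
Adjusted term: 140 months + 6 months + 24 months + 20 months = 190 months
Acceptance of responsibility reduction: 20% of 190 months = 38 months (rounded down)
After reduction: 190 − 38 = 152 months
Less time served: 152 months − 38 months = 114 months
Minimum 86 months: 114 months meets the minimum, no increase.

114 months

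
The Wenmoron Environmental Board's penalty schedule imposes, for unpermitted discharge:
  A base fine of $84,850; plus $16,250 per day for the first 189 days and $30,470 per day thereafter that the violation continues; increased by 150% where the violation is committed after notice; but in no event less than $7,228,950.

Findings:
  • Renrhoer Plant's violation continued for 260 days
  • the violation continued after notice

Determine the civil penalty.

$13,298,675

First 189 days: 189 × $16,250 = $3,071,250
Remaining days: (260 − 189) × $30,470 = $2,163,370
Per-day component: $3,071,250 + $2,163,370 = $5,234,620
Base plus per-day: $84,850 + $5,234,620 = $5,319,470
Enhancement: 150% of $5,319,470 = $7,979,205
Enhanced fine: $5,319,470 + $7,979,205 = $13,298,675
Minimum $7,228,950: $13,298,675 meets the minimum, no increase.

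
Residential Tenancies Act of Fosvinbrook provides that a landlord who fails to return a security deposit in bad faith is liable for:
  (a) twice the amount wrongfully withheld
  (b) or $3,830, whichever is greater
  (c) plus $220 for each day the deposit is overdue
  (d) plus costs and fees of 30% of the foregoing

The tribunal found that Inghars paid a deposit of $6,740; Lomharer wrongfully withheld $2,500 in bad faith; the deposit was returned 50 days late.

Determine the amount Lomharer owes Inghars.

Doubled: 2 × $2,500 = $5,000
Minimum $3,830: $5,000 meets the minimum, no increase.
Late-return penalty: 50 × $220 = $11,000
Damages plus late penalty: $5,000 + $11,000 = $16,000
Costs and fees: 30% of $16,000 = $4,800
Total recovery: $16,000 + $4,800 = $20,800

$20,800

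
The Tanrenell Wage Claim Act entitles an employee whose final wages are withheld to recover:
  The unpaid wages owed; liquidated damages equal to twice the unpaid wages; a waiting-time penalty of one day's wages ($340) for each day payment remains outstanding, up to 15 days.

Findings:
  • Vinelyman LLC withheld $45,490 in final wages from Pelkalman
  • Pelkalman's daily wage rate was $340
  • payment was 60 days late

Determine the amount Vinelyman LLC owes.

$141,570

Doubled: 2 × $45,490 = $90,980
Penalty days: min(60, 15) = 15
Waiting-time penalty: 15 × $340 = $5,100
Total award: $45,490 + $90,980 + $5,100 = $141,570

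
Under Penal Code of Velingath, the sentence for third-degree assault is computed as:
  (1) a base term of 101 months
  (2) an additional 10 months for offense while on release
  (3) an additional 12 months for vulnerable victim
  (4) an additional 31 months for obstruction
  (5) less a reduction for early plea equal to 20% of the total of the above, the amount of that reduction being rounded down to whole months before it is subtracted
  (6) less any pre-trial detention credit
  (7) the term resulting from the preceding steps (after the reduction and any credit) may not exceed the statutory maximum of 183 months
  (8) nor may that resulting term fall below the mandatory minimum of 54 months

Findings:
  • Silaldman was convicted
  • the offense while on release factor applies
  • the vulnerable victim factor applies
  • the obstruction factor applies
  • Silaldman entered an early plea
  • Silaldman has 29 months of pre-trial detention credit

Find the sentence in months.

Sentence: 95 months

Offense while on release enhancement: +10 months
Vulnerable victim enhancement: +12 months
Obstruction enhancement: +31 months
Adjusted term: 101 months + 10 months + 12 months + 31 months = 154 months
Early plea reduction: 20% of 154 months = 30 months (rounded down)
After reduction: 154 − 30 = 124 months
Less pre-trial detention credit: 124 months − 29 months = 95 months
Cap at 183 months: 95 months is within the cap, no reduction.
Minimum 54 months: 95 months meets the minimum, no increase.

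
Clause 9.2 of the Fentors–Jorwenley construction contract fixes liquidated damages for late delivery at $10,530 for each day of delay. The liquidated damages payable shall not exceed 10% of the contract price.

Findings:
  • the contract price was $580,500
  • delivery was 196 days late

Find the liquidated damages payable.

$58,050

Per-day damages: 196 × $10,530 = $2,063,880
Cap: 10% of $580,500 = $58,050
Cap at $58,050: $2,063,880 exceeds the cap → $58,050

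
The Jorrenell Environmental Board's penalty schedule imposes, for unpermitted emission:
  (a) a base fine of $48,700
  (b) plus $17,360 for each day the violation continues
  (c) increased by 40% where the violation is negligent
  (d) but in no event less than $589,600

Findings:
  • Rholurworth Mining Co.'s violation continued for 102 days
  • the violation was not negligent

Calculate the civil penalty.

Per-day component: 102 × $17,360 = $1,770,720
Base plus per-day: $48,700 + $1,770,720 = $1,819,420
The violation was not negligent: no 40% increase.
Minimum $589,600: $1,819,420 meets the minimum, no increase.

$1,819,420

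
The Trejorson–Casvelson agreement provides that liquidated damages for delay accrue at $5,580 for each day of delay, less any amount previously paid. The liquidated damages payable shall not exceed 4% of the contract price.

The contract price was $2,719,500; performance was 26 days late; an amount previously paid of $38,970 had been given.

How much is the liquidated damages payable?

Per-day damages: 26 × $5,580 = $145,080
Less amount previously paid: $145,080 − $38,970 = $106,110
Cap: 4% of $2,719,500 = $108,780
Cap at $108,780: $106,110 is within the cap, no reduction.

$106,110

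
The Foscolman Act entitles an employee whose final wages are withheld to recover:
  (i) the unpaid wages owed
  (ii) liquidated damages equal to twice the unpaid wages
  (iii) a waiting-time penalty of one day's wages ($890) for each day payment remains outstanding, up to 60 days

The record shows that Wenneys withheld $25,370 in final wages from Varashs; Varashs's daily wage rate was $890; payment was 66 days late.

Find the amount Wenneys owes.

$129,510

Doubled: 2 × $25,370 = $50,740
Penalty days: min(66, 60) = 60
Waiting-time penalty: 60 × $890 = $53,400
Total award: $25,370 + $50,740 + $53,400 = $129,510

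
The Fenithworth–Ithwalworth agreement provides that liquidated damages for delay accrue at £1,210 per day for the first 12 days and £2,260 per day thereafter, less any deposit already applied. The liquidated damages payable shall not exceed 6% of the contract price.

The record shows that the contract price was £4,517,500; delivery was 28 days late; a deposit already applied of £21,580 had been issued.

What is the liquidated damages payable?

£29,100

First 12 days: 12 × £1,210 = £14,520
Remaining days: (28 − 12) × £2,260 = £36,160
Accrued per-day damages: £14,520 + £36,160 = £50,680
Less deposit already applied: £50,680 − £21,580 = £29,100
Cap: 6% of £4,517,500 = £271,050
Cap at £271,050: £29,100 is within the cap, no reduction.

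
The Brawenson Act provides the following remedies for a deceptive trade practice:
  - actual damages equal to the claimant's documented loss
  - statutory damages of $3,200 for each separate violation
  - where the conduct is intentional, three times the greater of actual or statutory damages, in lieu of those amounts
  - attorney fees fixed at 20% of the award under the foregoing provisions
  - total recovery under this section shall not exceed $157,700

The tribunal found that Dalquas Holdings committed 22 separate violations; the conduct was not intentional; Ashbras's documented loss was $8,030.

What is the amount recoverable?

$94,116

Statutory damages: 22 × $3,200 = $70,400
Conduct not intentional: the in-lieu enhancement does not apply.
Actual plus statutory damages: $8,030 + $70,400 = $78,430
Attorney fees: 20% of $78,430 = $15,686
Total before cap: $78,430 + $15,686 = $94,116
Cap at $157,700: $94,116 is within the cap, no reduction.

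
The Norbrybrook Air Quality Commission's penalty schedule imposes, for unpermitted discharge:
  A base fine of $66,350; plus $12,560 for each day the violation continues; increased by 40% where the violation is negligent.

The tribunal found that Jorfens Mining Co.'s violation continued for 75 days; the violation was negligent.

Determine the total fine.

Per-day component: 75 × $12,560 = $942,000
Base plus per-day: $66,350 + $942,000 = $1,008,350
Enhancement: 40% of $1,008,350 = $403,340
Enhanced fine: $1,008,350 + $403,340 = $1,411,690

$1,411,690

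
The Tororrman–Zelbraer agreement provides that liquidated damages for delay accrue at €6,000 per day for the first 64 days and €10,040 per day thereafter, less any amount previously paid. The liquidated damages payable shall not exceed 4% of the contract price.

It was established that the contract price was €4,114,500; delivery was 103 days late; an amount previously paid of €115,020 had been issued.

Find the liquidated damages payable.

First 64 days: 64 × €6,000 = €384,000
Remaining days: (103 − 64) × €10,040 = €391,560
Accrued per-day damages: €384,000 + €391,560 = €775,560
Less amount previously paid: €775,560 − €115,020 = €660,540
Cap: 4% of €4,114,500 = €164,580
Cap at €164,580: €660,540 exceeds the cap → €164,580

Liquidated damages: €164,580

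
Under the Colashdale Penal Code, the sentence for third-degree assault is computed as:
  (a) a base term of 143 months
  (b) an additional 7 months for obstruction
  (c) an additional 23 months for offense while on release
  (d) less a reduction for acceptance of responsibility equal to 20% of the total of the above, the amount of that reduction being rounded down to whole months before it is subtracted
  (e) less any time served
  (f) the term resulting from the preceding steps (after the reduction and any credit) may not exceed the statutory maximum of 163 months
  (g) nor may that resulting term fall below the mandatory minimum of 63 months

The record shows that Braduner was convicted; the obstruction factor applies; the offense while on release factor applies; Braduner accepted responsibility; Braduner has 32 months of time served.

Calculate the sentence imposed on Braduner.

Obstruction enhancement: +7 months
Offense while on release enhancement: +23 months
Adjusted term: 143 months + 7 months + 23 months = 173 months
Acceptance of responsibility reduction: 20% of 173 months = 34 months (rounded down)
After reduction: 173 − 34 = 139 months
Less time served: 139 months − 32 months = 107 months
Cap at 163 months: 107 months is within the cap, no reduction.
Minimum 63 months: 107 months meets the minimum, no increase.

Sentence: 107 months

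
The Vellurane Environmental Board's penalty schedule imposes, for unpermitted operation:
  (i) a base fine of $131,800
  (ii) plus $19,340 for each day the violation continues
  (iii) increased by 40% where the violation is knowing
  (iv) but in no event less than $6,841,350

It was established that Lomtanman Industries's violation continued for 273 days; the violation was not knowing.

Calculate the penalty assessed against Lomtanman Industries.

Per-day component: 273 × $19,340 = $5,279,820
Base plus per-day: $131,800 + $5,279,820 = $5,411,620
The violation was not knowing: no 40% increase.
Minimum $6,841,350: $5,411,620 is below the minimum → $6,841,350

$6,841,350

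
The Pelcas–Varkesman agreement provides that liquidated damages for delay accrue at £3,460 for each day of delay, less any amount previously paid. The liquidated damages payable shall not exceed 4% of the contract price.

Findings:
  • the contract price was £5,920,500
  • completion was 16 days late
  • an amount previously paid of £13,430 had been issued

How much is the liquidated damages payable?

Per-day damages: 16 × £3,460 = £55,360
Less amount previously paid: £55,360 − £13,430 = £41,930
Cap: 4% of £5,920,500 = £236,820
Cap at £236,820: £41,930 is within the cap, no reduction.

Liquidated damages: £41,930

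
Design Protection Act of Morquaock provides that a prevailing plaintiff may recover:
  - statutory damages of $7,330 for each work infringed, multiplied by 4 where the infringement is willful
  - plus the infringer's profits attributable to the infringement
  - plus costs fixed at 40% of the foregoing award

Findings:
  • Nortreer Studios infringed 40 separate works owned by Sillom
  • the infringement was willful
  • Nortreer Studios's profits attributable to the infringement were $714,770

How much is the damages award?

Statutory damages: 40 × $7,330 = $293,200
Multiplied by 4: 4 × $293,200 = $1,172,800
Combined award: $1,172,800 + $714,770 = $1,887,570
Costs: 40% of $1,887,570 = $755,028
Award plus costs: $1,887,570 + $755,028 = $2,642,598

$2,642,598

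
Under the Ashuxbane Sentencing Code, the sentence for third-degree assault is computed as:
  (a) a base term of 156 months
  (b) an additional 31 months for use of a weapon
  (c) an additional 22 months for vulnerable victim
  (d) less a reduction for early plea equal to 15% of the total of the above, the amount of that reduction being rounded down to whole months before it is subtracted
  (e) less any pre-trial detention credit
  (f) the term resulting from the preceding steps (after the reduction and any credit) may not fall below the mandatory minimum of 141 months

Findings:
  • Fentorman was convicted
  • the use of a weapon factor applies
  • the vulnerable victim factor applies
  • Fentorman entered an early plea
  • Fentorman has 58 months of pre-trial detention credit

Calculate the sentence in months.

Sentence: 141 months

Use of a weapon enhancement: +31 months
Vulnerable victim enhancement: +22 months
Adjusted term: 156 months + 31 months + 22 months = 209 months
Early plea reduction: 15% of 209 months = 31 months (rounded down)
After reduction: 209 − 31 = 178 months
Less pre-trial detention credit: 178 months − 58 months = 120 months
Minimum 141 months: 120 months is below the minimum → 141 months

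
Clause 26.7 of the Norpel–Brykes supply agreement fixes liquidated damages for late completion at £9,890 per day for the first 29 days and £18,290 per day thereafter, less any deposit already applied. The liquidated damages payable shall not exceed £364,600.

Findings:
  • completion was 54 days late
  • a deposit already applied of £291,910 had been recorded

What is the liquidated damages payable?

£364,600

First 29 days: 29 × £9,890 = £286,810
Remaining days: (54 − 29) × £18,290 = £457,250
Accrued per-day damages: £286,810 + £457,250 = £744,060
Less deposit already applied: £744,060 − £291,910 = £452,150
Cap at £364,600: £452,150 exceeds the cap → £364,600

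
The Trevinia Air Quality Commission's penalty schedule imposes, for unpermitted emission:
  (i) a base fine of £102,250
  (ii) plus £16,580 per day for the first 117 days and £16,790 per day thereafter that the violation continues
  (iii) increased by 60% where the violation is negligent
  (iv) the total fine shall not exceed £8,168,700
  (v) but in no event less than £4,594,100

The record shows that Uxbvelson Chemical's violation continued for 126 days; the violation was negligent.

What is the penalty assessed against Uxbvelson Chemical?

£4,594,100

First 117 days: 117 × £16,580 = £1,939,860
Remaining days: (126 − 117) × £16,790 = £151,110
Per-day component: £1,939,860 + £151,110 = £2,090,970
Base plus per-day: £102,250 + £2,090,970 = £2,193,220
Enhancement: 60% of £2,193,220 = £1,315,932
Enhanced fine: £2,193,220 + £1,315,932 = £3,509,152
Cap at £8,168,700: £3,509,152 is within the cap, no reduction.
Minimum £4,594,100: £3,509,152 is below the minimum → £4,594,100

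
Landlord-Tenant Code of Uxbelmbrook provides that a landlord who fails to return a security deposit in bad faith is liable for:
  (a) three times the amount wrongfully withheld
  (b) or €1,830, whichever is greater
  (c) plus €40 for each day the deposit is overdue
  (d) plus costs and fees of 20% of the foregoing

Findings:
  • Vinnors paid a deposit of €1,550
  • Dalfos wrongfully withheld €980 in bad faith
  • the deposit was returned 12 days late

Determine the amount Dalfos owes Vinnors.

Trebled: 3 × €980 = €2,940
Minimum €1,830: €2,940 meets the minimum, no increase.
Late-return penalty: 12 × €40 = €480
Damages plus late penalty: €2,940 + €480 = €3,420
Costs and fees: 20% of €3,420 = €684
Total recovery: €3,420 + €684 = €4,104

€4,104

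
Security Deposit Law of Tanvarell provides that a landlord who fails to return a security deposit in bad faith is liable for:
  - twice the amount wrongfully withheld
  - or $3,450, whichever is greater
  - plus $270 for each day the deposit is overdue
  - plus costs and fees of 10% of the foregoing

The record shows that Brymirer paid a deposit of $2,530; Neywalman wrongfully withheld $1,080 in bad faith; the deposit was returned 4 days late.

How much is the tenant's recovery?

Doubled: 2 × $1,080 = $2,160
Minimum $3,450: $2,160 is below the minimum → $3,450
Late-return penalty: 4 × $270 = $1,080
Damages plus late penalty: $3,450 + $1,080 = $4,530
Costs and fees: 10% of $4,530 = $453
Total recovery: $4,530 + $453 = $4,983

$4,983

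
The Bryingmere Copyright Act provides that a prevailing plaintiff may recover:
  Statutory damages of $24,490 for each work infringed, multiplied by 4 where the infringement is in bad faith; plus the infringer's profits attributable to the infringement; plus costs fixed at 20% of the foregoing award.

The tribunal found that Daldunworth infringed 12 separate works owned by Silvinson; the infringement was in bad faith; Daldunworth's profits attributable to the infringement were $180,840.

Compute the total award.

Statutory damages: 12 × $24,490 = $293,880
Multiplied by 4: 4 × $293,880 = $1,175,520
Combined award: $1,175,520 + $180,840 = $1,356,360
Costs: 20% of $1,356,360 = $271,272
Award plus costs: $1,356,360 + $271,272 = $1,627,632

Award: $1,627,632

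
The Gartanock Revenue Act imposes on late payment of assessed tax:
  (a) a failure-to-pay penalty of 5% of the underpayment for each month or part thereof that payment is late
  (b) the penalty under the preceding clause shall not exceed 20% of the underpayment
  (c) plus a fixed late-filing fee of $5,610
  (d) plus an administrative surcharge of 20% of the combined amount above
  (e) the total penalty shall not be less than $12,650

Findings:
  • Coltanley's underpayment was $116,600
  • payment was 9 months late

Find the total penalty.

Accrued rate: 5% × 9 = 45%, capped at 20% → 20%
Failure-to-pay penalty: 20% of $116,600 = $23,320
Penalty before surcharge: $23,320 + $5,610 = $28,930
Administrative surcharge: 20% of $28,930 = $5,786
Total penalty: $28,930 + $5,786 = $34,716
Minimum $12,650: $34,716 meets the minimum, no increase.

Penalty: $34,716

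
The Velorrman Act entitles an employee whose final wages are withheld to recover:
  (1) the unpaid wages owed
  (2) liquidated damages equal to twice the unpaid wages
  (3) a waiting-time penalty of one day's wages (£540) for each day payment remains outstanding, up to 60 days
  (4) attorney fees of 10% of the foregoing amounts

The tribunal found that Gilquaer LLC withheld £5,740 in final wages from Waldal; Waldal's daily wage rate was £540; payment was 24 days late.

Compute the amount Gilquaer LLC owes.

Total award: £33,198

Doubled: 2 × £5,740 = £11,480
Penalty days: min(24, 60) = 24
Waiting-time penalty: 24 × £540 = £12,960
Subtotal: £5,740 + £11,480 + £12,960 = £30,180
Attorney fees: 10% of £30,180 = £3,018
Total award: £30,180 + £3,018 = £33,198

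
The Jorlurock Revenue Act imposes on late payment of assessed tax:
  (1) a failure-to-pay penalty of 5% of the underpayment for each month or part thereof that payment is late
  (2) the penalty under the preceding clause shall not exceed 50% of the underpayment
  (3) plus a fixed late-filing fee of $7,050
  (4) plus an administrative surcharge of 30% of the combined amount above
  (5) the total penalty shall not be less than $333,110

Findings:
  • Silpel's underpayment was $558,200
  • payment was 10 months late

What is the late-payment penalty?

Penalty: $371,995

Accrued rate: 5% × 10 = 50%, capped at 50% → 50%
Failure-to-pay penalty: 50% of $558,200 = $279,100
Penalty before surcharge: $279,100 + $7,050 = $286,150
Administrative surcharge: 30% of $286,150 = $85,845
Total penalty: $286,150 + $85,845 = $371,995
Minimum $333,110: $371,995 meets the minimum, no increase.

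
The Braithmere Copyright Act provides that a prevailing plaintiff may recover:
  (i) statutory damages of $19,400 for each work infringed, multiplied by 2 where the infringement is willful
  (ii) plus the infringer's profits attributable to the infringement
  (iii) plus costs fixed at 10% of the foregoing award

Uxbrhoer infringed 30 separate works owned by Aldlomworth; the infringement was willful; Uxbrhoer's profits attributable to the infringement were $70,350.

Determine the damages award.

Statutory damages: 30 × $19,400 = $582,000
Doubled: 2 × $582,000 = $1,164,000
Combined award: $1,164,000 + $70,350 = $1,234,350
Costs: 10% of $1,234,350 = $123,435
Award plus costs: $1,234,350 + $123,435 = $1,357,785

$1,357,785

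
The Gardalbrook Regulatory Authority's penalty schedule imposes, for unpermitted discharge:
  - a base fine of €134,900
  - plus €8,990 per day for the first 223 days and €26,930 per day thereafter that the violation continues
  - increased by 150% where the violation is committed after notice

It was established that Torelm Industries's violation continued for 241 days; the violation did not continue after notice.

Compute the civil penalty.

First 223 days: 223 × €8,990 = €2,004,770
Remaining days: (241 − 223) × €26,930 = €484,740
Per-day component: €2,004,770 + €484,740 = €2,489,510
Base plus per-day: €134,900 + €2,489,510 = €2,624,410
The violation did not continue after notice: no 150% increase.

€2,624,410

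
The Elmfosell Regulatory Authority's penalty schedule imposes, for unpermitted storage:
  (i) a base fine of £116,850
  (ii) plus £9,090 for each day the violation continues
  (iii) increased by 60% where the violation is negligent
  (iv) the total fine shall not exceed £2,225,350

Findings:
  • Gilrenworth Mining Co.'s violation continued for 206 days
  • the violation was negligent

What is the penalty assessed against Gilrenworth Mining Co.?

£2,225,350

Per-day component: 206 × £9,090 = £1,872,540
Base plus per-day: £116,850 + £1,872,540 = £1,989,390
Enhancement: 60% of £1,989,390 = £1,193,634
Enhanced fine: £1,989,390 + £1,193,634 = £3,183,024
Cap at £2,225,350: £3,183,024 exceeds the cap → £2,225,350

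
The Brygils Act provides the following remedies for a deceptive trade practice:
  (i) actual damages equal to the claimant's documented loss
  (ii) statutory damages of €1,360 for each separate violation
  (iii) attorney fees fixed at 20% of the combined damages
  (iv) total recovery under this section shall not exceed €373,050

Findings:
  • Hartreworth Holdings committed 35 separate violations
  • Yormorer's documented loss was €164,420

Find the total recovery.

Statutory damages: 35 × €1,360 = €47,600
Combined damages: €164,420 + €47,600 = €212,020
Attorney fees: 20% of €212,020 = €42,404
Total before cap: €212,020 + €42,404 = €254,424
Cap at €373,050: €254,424 is within the cap, no reduction.

€254,424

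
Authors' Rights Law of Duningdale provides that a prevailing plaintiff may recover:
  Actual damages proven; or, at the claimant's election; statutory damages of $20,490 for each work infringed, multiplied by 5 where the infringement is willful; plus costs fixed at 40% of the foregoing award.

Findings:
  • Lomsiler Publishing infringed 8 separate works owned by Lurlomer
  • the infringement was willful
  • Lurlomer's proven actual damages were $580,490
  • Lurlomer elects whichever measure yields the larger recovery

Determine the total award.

Statutory damages: 8 × $20,490 = $163,920
Multiplied by 5: 5 × $163,920 = $819,600
Greater of actual damages ($580,490) or enhanced statutory damages ($819,600): $819,600
Costs: 40% of $819,600 = $327,840
Award plus costs: $819,600 + $327,840 = $1,147,440

$1,147,440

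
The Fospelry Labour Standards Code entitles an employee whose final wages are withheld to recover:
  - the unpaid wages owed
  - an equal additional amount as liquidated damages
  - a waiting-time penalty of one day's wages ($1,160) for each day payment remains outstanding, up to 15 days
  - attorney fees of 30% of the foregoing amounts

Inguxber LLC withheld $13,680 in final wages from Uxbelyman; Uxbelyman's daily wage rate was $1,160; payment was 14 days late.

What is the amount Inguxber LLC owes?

Liquidated damages (equal amount): $13,680
Penalty days: min(14, 15) = 14
Waiting-time penalty: 14 × $1,160 = $16,240
Subtotal: $13,680 + $13,680 + $16,240 = $43,600
Attorney fees: 30% of $43,600 = $13,080
Total award: $43,600 + $13,080 = $56,680

$56,680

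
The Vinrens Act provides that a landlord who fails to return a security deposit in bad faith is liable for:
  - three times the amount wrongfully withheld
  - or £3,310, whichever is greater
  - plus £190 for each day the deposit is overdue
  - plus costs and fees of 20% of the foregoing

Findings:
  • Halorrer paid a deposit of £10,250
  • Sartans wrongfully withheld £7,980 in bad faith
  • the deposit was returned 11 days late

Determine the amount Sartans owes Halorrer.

£31,236

Trebled: 3 × £7,980 = £23,940
Minimum £3,310: £23,940 meets the minimum, no increase.
Late-return penalty: 11 × £190 = £2,090
Damages plus late penalty: £23,940 + £2,090 = £26,030
Costs and fees: 20% of £26,030 = £5,206
Total recovery: £26,030 + £5,206 = £31,236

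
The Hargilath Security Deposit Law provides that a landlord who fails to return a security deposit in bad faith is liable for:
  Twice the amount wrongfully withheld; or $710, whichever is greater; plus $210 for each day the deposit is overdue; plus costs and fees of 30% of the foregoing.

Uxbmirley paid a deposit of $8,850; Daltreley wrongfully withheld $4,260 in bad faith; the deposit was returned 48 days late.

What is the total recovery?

$24,180

Doubled: 2 × $4,260 = $8,520
Minimum $710: $8,520 meets the minimum, no increase.
Late-return penalty: 48 × $210 = $10,080
Damages plus late penalty: $8,520 + $10,080 = $18,600
Costs and fees: 30% of $18,600 = $5,580
Total recovery: $18,600 + $5,580 = $24,180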